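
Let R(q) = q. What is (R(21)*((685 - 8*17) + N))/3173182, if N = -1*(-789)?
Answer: 14049/1586591 ≈ 0.0088548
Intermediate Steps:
N = 789
(R(21)*((685 - 8*17) + N))/3173182 = (21*((685 - 8*17) + 789))/3173182 = (21*((685 - 136) + 789))*(1/3173182) = (21*(549 + 789))*(1/3173182) = (21*1338)*(1/3173182) = 28098*(1/3173182) = 14049/1586591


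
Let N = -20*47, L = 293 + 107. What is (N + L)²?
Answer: 291600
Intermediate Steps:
L = 400
N = -940
(N + L)² = (-940 + 400)² = (-540)² = 291600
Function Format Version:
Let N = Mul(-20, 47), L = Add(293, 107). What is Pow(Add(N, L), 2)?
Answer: 291600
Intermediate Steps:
L = 400
N = -940
Pow(Add(N, L), 2) = Pow(Add(-940, 400), 2) = Pow(-540, 2) = 291600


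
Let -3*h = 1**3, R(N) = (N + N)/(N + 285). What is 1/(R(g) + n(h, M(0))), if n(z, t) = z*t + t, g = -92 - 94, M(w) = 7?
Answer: 11/10 ≈ 1.1000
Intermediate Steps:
g = -186
R(N) = 2*N/(285 + N) (R(N) = (2*N)/(285 + N) = 2*N/(285 + N))
h = -1/3 (h = -1/3*1**3 = -1/3*1 = -1/3 ≈ -0.33333)
n(z, t) = t + t*z (n(z, t) = t*z + t = t + t*z)
1/(R(g) + n(h, M(0))) = 1/(2*(-186)/(285 - 186) + 7*(1 - 1/3)) = 1/(2*(-186)/99 + 7*(2/3)) = 1/(2*(-186)*(1/99) + 14/3) = 1/(-124/33 + 14/3) = 1/(10/11) = 11/10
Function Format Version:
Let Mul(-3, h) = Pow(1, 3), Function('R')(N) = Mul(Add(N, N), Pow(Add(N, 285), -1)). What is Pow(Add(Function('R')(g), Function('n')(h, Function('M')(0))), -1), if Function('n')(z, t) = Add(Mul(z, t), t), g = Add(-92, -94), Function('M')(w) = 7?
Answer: Rational(11, 10) ≈ 1.1000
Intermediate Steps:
g = -186
Function('R')(N) = Mul(2, N, Pow(Add(285, N), -1)) (Function('R')(N) = Mul(Mul(2, N), Pow(Add(285, N), -1)) = Mul(2, N, Pow(Add(285, N), -1)))
h = Rational(-1, 3) (h = Mul(Rational(-1, 3), Pow(1, 3)) = Mul(Rational(-1, 3), 1) = Rational(-1, 3) ≈ -0.33333)
Function('n')(z, t) = Add(t, Mul(t, z)) (Function('n')(z, t) = Add(Mul(t, z), t) = Add(t, Mul(t, z)))
Pow(Add(Function('R')(g), Function('n')(h, Function('M')(0))), -1) = Pow(Add(Mul(2, -186, Pow(Add(285, -186), -1)), Mul(7, Add(1, Rational(-1, 3)))), -1) = Pow(Add(Mul(2, -186, Pow(99, -1)), Mul(7, Rational(2, 3))), -1) = Pow(Add(Mul(2, -186, Rational(1, 99)), Rational(14, 3)), -1) = Pow(Add(Rational(-124, 33), Rational(14, 3)), -1) = Pow(Rational(10, 11), -1) = Rational(11, 10)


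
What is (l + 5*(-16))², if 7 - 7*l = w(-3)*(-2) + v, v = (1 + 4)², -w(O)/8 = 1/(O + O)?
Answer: 2979076/441 ≈ 6755.3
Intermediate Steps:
w(O) = -4/O (w(O) = -8/(O + O) = -8*1/(2*O) = -4/O)
v = 25 (v = 5² = 25)
l = -46/21 (l = 1 - (-4/(-3)*(-2) + 25)/7 = 1 - (-4*(-⅓)*(-2) + 25)/7 = 1 - ((4/3)*(-2) + 25)/7 = 1 - (-8/3 + 25)/7 = 1 - ⅐*67/3 = 1 - 67/21 = -46/21 ≈ -2.1905)
(l + 5*(-16))² = (-46/21 + 5*(-16))² = (-46/21 - 80)² = (-1726/21)² = 2979076/441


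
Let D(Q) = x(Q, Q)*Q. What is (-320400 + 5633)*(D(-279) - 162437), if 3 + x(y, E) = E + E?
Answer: 1862791106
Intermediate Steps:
x(y, E) = -3 + 2*E (x(y, E) = -3 + (E + E) = -3 + 2*E)
D(Q) = Q*(-3 + 2*Q) (D(Q) = (-3 + 2*Q)*Q = Q*(-3 + 2*Q))
(-320400 + 5633)*(D(-279) - 162437) = (-320400 + 5633)*(-279*(-3 + 2*(-279)) - 162437) = -314767*(-279*(-3 - 558) - 162437) = -314767*(-279*(-561) - 162437) = -314767*(156519 - 162437) = -314767*(-5918) = 1862791106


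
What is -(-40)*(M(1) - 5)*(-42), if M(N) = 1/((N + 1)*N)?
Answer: 7560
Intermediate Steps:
M(N) = 1/(N*(1 + N)) (M(N) = 1/((1 + N)*N) = 1/(N*(1 + N)))
-(-40)*(M(1) - 5)*(-42) = -(-40)*(1/(1*(1 + 1)) - 5)*(-42) = -(-40)*(1/2 - 5)*(-42) = -(-40)*(1*(½) - 5)*(-42) = -(-40)*(½ - 5)*(-42) = -(-40)*(-9)/2*(-42) = -40*9/2*(-42) = -180*(-42) = 7560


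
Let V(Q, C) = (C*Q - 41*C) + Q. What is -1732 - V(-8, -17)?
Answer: -2557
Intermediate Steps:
V(Q, C) = Q - 41*C + C*Q (V(Q, C) = (-41*C + C*Q) + Q = Q - 41*C + C*Q)
-1732 - V(-8, -17) = -1732 - (-8 - 41*(-17) - 17*(-8)) = -1732 - (-8 + 697 + 136) = -1732 - 1*825 = -1732 - 825 = -2557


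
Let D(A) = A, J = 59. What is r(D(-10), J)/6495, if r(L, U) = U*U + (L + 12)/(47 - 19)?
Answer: 3249/6062 ≈ 0.53596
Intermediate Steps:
r(L, U) = 3/7 + U² + L/28 (r(L, U) = U² + (12 + L)/28 = U² + (12 + L)*(1/28) = U² + (3/7 + L/28) = 3/7 + U² + L/28)
r(D(-10), J)/6495 = (3/7 + 59² + (1/28)*(-10))/6495 = (3/7 + 3481 - 5/14)*(1/6495) = (48735/14)*(1/6495) = 3249/6062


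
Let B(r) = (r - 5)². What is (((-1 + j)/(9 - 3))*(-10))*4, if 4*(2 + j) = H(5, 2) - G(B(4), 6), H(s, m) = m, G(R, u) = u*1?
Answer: 80/3 ≈ 26.667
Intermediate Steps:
B(r) = (-5 + r)²
G(R, u) = u
j = -3 (j = -2 + (2 - 1*6)/4 = -2 + (2 - 6)/4 = -2 + (¼)*(-4) = -2 - 1 = -3)
(((-1 + j)/(9 - 3))*(-10))*4 = (((-1 - 3)/(9 - 3))*(-10))*4 = (-4/6*(-10))*4 = (-4*⅙*(-10))*4 = -⅔*(-10)*4 = (20/3)*4 = 80/3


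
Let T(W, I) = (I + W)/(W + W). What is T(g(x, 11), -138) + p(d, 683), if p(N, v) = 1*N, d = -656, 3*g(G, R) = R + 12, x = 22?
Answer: -1329/2 ≈ -664.50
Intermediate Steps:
g(G, R) = 4 + R/3 (g(G, R) = (R + 12)/3 = (12 + R)/3 = 4 + R/3)
p(N, v) = N
T(W, I) = (I + W)/(2*W) (T(W, I) = (I + W)/((2*W)) = (I + W)*(1/(2*W)) = (I + W)/(2*W))
T(g(x, 11), -138) + p(d, 683) = (-138 + (4 + (⅓)*11))/(2*(4 + (⅓)*11)) - 656 = (-138 + (4 + 11/3))/(2*(4 + 11/3)) - 656 = (-138 + 23/3)/(2*(23/3)) - 656 = (½)*(3/23)*(-391/3) - 656 = -17/2 - 656 = -1329/2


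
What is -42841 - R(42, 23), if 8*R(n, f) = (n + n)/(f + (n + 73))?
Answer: -3941379/92 ≈ -42841.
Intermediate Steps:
R(n, f) = n/(4*(73 + f + n)) (R(n, f) = ((n + n)/(f + (n + 73)))/8 = ((2*n)/(f + (73 + n)))/8 = ((2*n)/(73 + f + n))/8 = (2*n/(73 + f + n))/8 = n/(4*(73 + f + n)))
-42841 - R(42, 23) = -42841 - 42/(4*(73 + 23 + 42)) = -42841 - 42/(4*138) = -42841 - 1*7/92 = -42841 - 7/92 = -3941379/92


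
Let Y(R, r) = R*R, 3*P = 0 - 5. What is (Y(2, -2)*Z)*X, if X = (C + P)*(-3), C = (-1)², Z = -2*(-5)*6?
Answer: 480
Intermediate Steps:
Z = 60 (Z = 10*6 = 60)
P = -5/3 (P = (0 - 5)/3 = (⅓)*(-5) = -5/3 ≈ -1.6667)
C = 1
X = 2 (X = (1 - 5/3)*(-3) = -⅔*(-3) = 2)
Y(R, r) = R²
(Y(2, -2)*Z)*X = (2²*60)*2 = (4*60)*2 = 240*2 = 480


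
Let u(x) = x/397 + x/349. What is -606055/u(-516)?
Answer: 83970738415/384936 ≈ 2.1814e+5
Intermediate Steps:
u(x) = 746*x/138553 (u(x) = x*(1/397) + x*(1/349) = x/397 + x/349 = 746*x/138553)
-606055/u(-516) = -606055/((746/138553)*(-516)) = -606055/(-384936/138553) = -606055*(-138553/384936) = 83970738415/384936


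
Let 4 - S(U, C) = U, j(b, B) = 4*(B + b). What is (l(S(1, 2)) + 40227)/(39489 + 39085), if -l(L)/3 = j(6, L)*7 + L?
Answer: 19731/39287 ≈ 0.50223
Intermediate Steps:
j(b, B) = 4*B + 4*b
S(U, C) = 4 - U
l(L) = -504 - 87*L (l(L) = -3*((4*L + 4*6)*7 + L) = -3*((4*L + 24)*7 + L) = -3*((24 + 4*L)*7 + L) = -3*((168 + 28*L) + L) = -3*(168 + 29*L) = -504 - 87*L)
(l(S(1, 2)) + 40227)/(39489 + 39085) = ((-504 - 87*(4 - 1*1)) + 40227)/(39489 + 39085) = ((-504 - 87*(4 - 1)) + 40227)/78574 = ((-504 - 87*3) + 40227)*(1/78574) = ((-504 - 261) + 40227)*(1/78574) = (-765 + 40227)*(1/78574) = 39462*(1/78574) = 19731/39287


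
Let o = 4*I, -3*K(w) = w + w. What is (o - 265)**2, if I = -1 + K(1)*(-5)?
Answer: 588289/9 ≈ 65365.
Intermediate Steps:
K(w) = -2*w/3 (K(w) = -(w + w)/3 = -2*w/3)
I = 7/3 (I = -1 - 2/3*1*(-5) = -1 - 2/3*(-5) = -1 + 10/3 = 7/3 ≈ 2.3333)
o = 28/3 (o = 4*(7/3) = 28/3 ≈ 9.3333)
(o - 265)**2 = (28/3 - 265)**2 = (-767/3)**2 = 588289/9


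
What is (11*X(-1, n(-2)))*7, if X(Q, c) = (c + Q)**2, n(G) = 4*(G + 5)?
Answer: 9317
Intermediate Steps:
n(G) = 20 + 4*G (n(G) = 4*(5 + G) = 20 + 4*G)
X(Q, c) = (Q + c)**2
(11*X(-1, n(-2)))*7 = (11*(-1 + (20 + 4*(-2)))**2)*7 = (11*(-1 + (20 - 8))**2)*7 = (11*(-1 + 12)**2)*7 = (11*11**2)*7 = (11*121)*7 = 1331*7 = 9317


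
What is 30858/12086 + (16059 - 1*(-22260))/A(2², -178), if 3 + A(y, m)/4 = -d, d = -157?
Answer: 241065981/3722488 ≈ 64.759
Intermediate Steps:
A(y, m) = 616 (A(y, m) = -12 + 4*(-1*(-157)) = -12 + 4*157 = -12 + 628 = 616)
30858/12086 + (16059 - 1*(-22260))/A(2², -178) = 30858/12086 + (16059 - 1*(-22260))/616 = 30858*(1/12086) + (16059 + 22260)*(1/616) = 15429/6043 + 38319*(1/616) = 15429/6043 + 38319/616 = 241065981/3722488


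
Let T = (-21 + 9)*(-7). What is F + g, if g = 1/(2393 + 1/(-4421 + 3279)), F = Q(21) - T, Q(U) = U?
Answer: -172165573/2732805 ≈ -63.000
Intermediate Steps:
T = 84 (T = -12*(-7) = 84)
F = -63 (F = 21 - 1*84 = 21 - 84 = -63)
g = 1142/2732805 (g = 1/(2393 + 1/(-1142)) = 1/(2393 - 1/1142) = 1/(2732805/1142) = 1142/2732805 ≈ 0.00041789)
F + g = -63 + 1142/2732805 = -172165573/2732805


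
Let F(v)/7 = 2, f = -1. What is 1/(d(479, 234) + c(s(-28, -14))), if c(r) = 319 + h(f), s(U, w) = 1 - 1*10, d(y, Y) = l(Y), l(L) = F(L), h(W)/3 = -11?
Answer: 1/300 ≈ 0.0033333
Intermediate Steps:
F(v) = 14 (F(v) = 7*2 = 14)
h(W) = -33 (h(W) = 3*(-11) = -33)
l(L) = 14
d(y, Y) = 14
s(U, w) = -9 (s(U, w) = 1 - 10 = -9)
c(r) = 286 (c(r) = 319 - 33 = 286)
1/(d(479, 234) + c(s(-28, -14))) = 1/(14 + 286) = 1/300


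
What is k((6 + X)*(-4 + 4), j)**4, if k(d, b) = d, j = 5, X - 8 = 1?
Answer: 0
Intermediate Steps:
X = 9 (X = 8 + 1 = 9)
k((6 + X)*(-4 + 4), j)**4 = ((6 + 9)*(-4 + 4))**4 = (15*0)**4 = 0**4 = 0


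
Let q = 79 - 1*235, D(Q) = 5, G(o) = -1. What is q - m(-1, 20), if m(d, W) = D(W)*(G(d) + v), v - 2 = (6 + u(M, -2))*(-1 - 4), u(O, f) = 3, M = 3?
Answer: 64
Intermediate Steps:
v = -43 (v = 2 + (6 + 3)*(-1 - 4) = 2 + 9*(-5) = 2 - 45 = -43)
m(d, W) = -220 (m(d, W) = 5*(-1 - 43) = 5*(-44) = -220)
q = -156 (q = 79 - 235 = -156)
q - m(-1, 20) = -156 - 1*(-220) = -156 + 220 = 64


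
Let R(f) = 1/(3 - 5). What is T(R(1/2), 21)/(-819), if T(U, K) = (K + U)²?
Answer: -1681/3276 ≈ -0.51313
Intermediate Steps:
R(f) = -½ (R(f) = 1/(-2) = -½)
T(R(1/2), 21)/(-819) = (21 - ½)²/(-819) = (41/2)²*(-1/819) = (1681/4)*(-1/819) = -1681/3276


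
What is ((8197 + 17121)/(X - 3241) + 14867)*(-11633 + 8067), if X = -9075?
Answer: -163212837041/3079 ≈ -5.3008e+7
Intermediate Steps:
((8197 + 17121)/(X - 3241) + 14867)*(-11633 + 8067) = ((8197 + 17121)/(-9075 - 3241) + 14867)*(-11633 + 8067) = (25318/(-12316) + 14867)*(-3566) = (25318*(-1/12316) + 14867)*(-3566) = (-12659/6158 + 14867)*(-3566) = (91538327/6158)*(-3566) = -163212837041/3079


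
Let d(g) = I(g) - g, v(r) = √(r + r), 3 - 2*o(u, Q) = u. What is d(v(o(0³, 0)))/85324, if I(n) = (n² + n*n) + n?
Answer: 3/42662 ≈ 7.0320e-5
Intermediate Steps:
I(n) = n + 2*n² (I(n) = (n² + n²) + n = 2*n² + n = n + 2*n²)
o(u, Q) = 3/2 - u/2
v(r) = √2*√r (v(r) = √(2*r) = √2*√r)
d(g) = -g + g*(1 + 2*g) (d(g) = g*(1 + 2*g) - g = -g + g*(1 + 2*g))
d(v(o(0³, 0)))/85324 = (2*(√2*√(3/2 - ½*0³))²)/85324 = (2*(√2*√(3/2 - ½*0))²)*(1/85324) = (2*(√2*√(3/2 + 0))²)*(1/85324) = (2*(√2*√(3/2))²)*(1/85324) = (2*(√2*(√6/2))²)*(1/85324) = (2*(√3)²)*(1/85324) = (2*3)*(1/85324) = 6*(1/85324) = 3/42662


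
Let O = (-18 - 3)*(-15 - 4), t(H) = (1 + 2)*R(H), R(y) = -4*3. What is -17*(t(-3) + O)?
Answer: -6171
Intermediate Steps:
R(y) = -12
t(H) = -36 (t(H) = (1 + 2)*(-12) = 3*(-12) = -36)
O = 399 (O = -21*(-19) = 399)
-17*(t(-3) + O) = -17*(-36 + 399) = -17*363 = -6171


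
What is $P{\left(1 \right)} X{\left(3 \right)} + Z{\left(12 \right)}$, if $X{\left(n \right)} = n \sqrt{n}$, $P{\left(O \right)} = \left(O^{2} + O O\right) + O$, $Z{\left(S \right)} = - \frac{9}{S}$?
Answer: $- \frac{3}{4} + 9 \sqrt{3} \approx 14.838$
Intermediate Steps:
$P{\left(O \right)} = O + 2 O^{2}$ ($P{\left(O \right)} = \left(O^{2} + O^{2}\right) + O = 2 O^{2} + O = O + 2 O^{2}$)
$X{\left(n \right)} = n^{\frac{3}{2}}$
$P{\left(1 \right)} X{\left(3 \right)} + Z{\left(12 \right)} = 1 \left(1 + 2 \cdot 1\right) 3^{\frac{3}{2}} - \frac{9}{12} = 1 \left(1 + 2\right) 3 \sqrt{3} - \frac{3}{4} = 1 \cdot 3 \cdot 3 \sqrt{3} - \frac{3}{4} = 3 \cdot 3 \sqrt{3} - \frac{3}{4} = 9 \sqrt{3} - \frac{3}{4} = - \frac{3}{4} + 9 \sqrt{3}$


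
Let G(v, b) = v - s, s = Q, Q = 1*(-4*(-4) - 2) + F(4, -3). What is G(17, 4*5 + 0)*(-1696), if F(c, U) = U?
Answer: -10176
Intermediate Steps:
Q = 11 (Q = 1*(-4*(-4) - 2) - 3 = 1*(16 - 2) - 3 = 1*14 - 3 = 14 - 3 = 11)
s = 11
G(v, b) = -11 + v (G(v, b) = v - 1*11 = v - 11 = -11 + v)
G(17, 4*5 + 0)*(-1696) = (-11 + 17)*(-1696) = 6*(-1696) = -10176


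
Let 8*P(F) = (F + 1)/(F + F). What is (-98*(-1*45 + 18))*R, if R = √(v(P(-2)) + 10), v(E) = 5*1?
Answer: 2646*√15 ≈ 10248.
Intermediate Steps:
P(F) = (1 + F)/(16*F) (P(F) = ((F + 1)/(F + F))/8 = ((1 + F)/((2*F)))/8 = ((1 + F)*(1/(2*F)))/8 = ((1 + F)/(2*F))/8 = (1 + F)/(16*F))
v(E) = 5
R = √15 (R = √(5 + 10) = √15 ≈ 3.8730)
(-98*(-1*45 + 18))*R = (-98*(-1*45 + 18))*√15 = (-98*(-45 + 18))*√15 = (-98*(-27))*√15 = 2646*√15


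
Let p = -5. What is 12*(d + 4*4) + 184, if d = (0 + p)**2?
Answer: 676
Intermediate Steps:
d = 25 (d = (0 - 5)**2 = (-5)**2 = 25)
12*(d + 4*4) + 184 = 12*(25 + 4*4) + 184 = 12*(25 + 16) + 184 = 12*41 + 184 = 492 + 184 = 676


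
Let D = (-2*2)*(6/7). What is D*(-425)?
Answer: 10200/7 ≈ 1457.1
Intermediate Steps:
D = -24/7 ≈ -3.4286
D*(-425) = -24/7*(-425) = 10200/7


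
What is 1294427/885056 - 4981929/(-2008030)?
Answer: 3504267200917/888609499840 ≈ 3.9435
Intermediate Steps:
1294427/885056 - 4981929/(-2008030) = 1294427*(1/885056) - 4981929*(-1/2008030) = 1294427/885056 + 4981929/2008030 = 3504267200917/888609499840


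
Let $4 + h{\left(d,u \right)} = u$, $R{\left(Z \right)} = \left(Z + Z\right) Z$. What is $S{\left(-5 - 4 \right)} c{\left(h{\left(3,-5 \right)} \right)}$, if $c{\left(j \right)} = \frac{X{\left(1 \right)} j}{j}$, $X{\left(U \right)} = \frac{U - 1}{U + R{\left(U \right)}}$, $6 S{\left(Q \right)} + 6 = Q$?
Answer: $0$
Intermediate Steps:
$S{\left(Q \right)} = -1 + \frac{Q}{6}$
$R{\left(Z \right)} = 2 Z^{2}$ ($R{\left(Z \right)} = 2 Z Z = 2 Z^{2}$)
$h{\left(d,u \right)} = -4 + u$
$X{\left(U \right)} = \frac{-1 + U}{U + 2 U^{2}}$ ($X{\left(U \right)} = \frac{U - 1}{U + 2 U^{2}} = \frac{-1 + U}{U + 2 U^{2}}$)
$c{\left(j \right)} = 0$ ($c{\left(j \right)} = \frac{\frac{-1 + 1}{1 \left(1 + 2 \cdot 1\right)} j}{j} = \frac{1 \frac{1}{1 + 2} \cdot 0 j}{j} = \frac{1 \cdot \frac{1}{3} \cdot 0 j}{j} = \frac{0 j}{j} = \frac{0}{j} = 0$)
$S{\left(-5 - 4 \right)} c{\left(h{\left(3,-5 \right)} \right)} = \left(-1 + \frac{-5 - 4}{6}\right) 0 = \left(-1 + \frac{1}{6} \left(-9\right)\right) 0 = \left(-1 - \frac{3}{2}\right) 0 = \left(- \frac{5}{2}\right) 0 = 0$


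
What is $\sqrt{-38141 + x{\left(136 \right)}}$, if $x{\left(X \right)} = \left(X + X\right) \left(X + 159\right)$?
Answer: $\sqrt{42099} \approx 205.18$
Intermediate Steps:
$x{\left(X \right)} = 2 X \left(159 + X\right)$
$\sqrt{-38141 + x{\left(136 \right)}} = \sqrt{-38141 + 2 \cdot 136 \left(159 + 136\right)} = \sqrt{-38141 + 2 \cdot 136 \cdot 295} = \sqrt{-38141 + 80240} = \sqrt{42099}$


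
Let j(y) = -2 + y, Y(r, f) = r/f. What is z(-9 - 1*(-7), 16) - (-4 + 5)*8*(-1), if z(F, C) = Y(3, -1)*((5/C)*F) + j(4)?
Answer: 95/8 ≈ 11.875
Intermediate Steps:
z(F, C) = 2 - 15*F/C (z(F, C) = (3/(-1))*((5/C)*F) + (-2 + 4) = (3*(-1))*(5*F/C) + 2 = -15*F/C + 2 = 2 - 15*F/C)
z(-9 - 1*(-7), 16) - (-4 + 5)*8*(-1) = (2 - 15*(-9 - 1*(-7))/16) - (-4 + 5)*8*(-1) = (2 - 15*(-9 + 7)*1/16) - 1*8*(-1) = (2 - 15*(-2)*1/16) - 8*(-1) = (2 + 15/8) - 1*(-8) = 31/8 + 8 = 95/8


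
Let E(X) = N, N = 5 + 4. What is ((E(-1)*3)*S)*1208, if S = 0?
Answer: 0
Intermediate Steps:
N = 9
E(X) = 9
((E(-1)*3)*S)*1208 = ((9*3)*0)*1208 = (27*0)*1208 = 0*1208 = 0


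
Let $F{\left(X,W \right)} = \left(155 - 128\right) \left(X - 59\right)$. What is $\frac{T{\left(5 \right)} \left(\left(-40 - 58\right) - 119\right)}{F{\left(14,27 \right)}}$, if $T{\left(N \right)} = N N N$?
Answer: $\frac{5425}{243} \approx 22.325$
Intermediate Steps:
$F{\left(X,W \right)} = -1593 + 27 X$ ($F{\left(X,W \right)} = 27 \left(-59 + X\right) = -1593 + 27 X$)
$T{\left(N \right)} = N^{3}$ ($T{\left(N \right)} = N^{2} N = N^{3}$)
$\frac{T{\left(5 \right)} \left(\left(-40 - 58\right) - 119\right)}{F{\left(14,27 \right)}} = \frac{5^{3} \left(\left(-40 - 58\right) - 119\right)}{-1593 + 27 \cdot 14} = \frac{125 \left(\left(-40 - 58\right) - 119\right)}{-1593 + 378} = \frac{125 \left(-98 - 119\right)}{-1215} = 125 \left(-217\right) \left(- \frac{1}{1215}\right) = \left(-27125\right) \left(- \frac{1}{1215}\right) = \frac{5425}{243}$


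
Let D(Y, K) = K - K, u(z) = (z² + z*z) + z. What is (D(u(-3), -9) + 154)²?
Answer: 23716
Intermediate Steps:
u(z) = z + 2*z² (u(z) = (z² + z²) + z = 2*z² + z = z + 2*z²)
D(Y, K) = 0
(D(u(-3), -9) + 154)² = (0 + 154)² = 154² = 23716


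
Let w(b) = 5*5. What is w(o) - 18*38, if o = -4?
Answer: -659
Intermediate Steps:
w(b) = 25
w(o) - 18*38 = 25 - 18*38 = 25 - 684 = -659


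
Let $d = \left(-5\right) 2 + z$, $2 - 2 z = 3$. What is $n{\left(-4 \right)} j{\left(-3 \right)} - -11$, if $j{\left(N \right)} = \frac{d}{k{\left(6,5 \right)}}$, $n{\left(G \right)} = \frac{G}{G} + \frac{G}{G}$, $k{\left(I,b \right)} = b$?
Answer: $\frac{34}{5} \approx 6.8$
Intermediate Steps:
$z = - \frac{1}{2}$ ($z = 1 - \frac{3}{2} = - \frac{1}{2} \approx -0.5$)
$d = - \frac{21}{2}$ ($d = \left(-5\right) 2 - \frac{1}{2} = -10 - \frac{1}{2} = - \frac{21}{2} \approx -10.5$)
$n{\left(G \right)} = 2$ ($n{\left(G \right)} = 1 + 1 = 2$)
$j{\left(N \right)} = - \frac{21}{10}$ ($j{\left(N \right)} = - \frac{21}{2 \cdot 5} = \left(- \frac{21}{2}\right) \frac{1}{5} = - \frac{21}{10}$)
$n{\left(-4 \right)} j{\left(-3 \right)} - -11 = 2 \left(- \frac{21}{10}\right) - -11 = - \frac{21}{5} + 11 = \frac{34}{5}$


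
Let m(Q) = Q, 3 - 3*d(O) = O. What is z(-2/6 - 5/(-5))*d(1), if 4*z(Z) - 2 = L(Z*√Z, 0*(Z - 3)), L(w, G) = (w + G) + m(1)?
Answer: ½ + √6/27 ≈ 0.59072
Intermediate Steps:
d(O) = 1 - O/3
L(w, G) = 1 + G + w (L(w, G) = (w + G) + 1 = (G + w) + 1 = 1 + G + w)
z(Z) = ¾ + Z^(3/2)/4 (z(Z) = ½ + (1 + 0*(Z - 3) + Z*√Z)/4 = ½ + (1 + 0*(-3 + Z) + Z^(3/2))/4 = ½ + (1 + 0 + Z^(3/2))/4 = ½ + (1 + Z^(3/2))/4 = ½ + (¼ + Z^(3/2)/4) = ¾ + Z^(3/2)/4)
z(-2/6 - 5/(-5))*d(1) = (¾ + (-2/6 - 5/(-5))^(3/2)/4)*(1 - ⅓*1) = (¾ + (-2*⅙ - 5*(-⅕))^(3/2)/4)*(1 - ⅓) = (¾ + (-⅓ + 1)^(3/2)/4)*(⅔) = (¾ + (⅔)^(3/2)/4)*(⅔) = (¾ + (2*√6/9)/4)*(⅔) = (¾ + √6/18)*(⅔) = ½ + √6/27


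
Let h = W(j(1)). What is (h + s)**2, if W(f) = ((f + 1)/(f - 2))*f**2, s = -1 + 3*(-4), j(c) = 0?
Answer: 169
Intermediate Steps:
s = -13 (s = -1 - 12 = -13)
W(f) = f**2*(1 + f)/(-2 + f) (W(f) = ((1 + f)/(-2 + f))*f**2 = f**2*(1 + f)/(-2 + f))
h = 0 (h = 0**2*(1 + 0)/(-2 + 0) = 0*1/(-2) = 0*(-1/2)*1 = 0)
(h + s)**2 = (0 - 13)**2 = (-13)**2 = 169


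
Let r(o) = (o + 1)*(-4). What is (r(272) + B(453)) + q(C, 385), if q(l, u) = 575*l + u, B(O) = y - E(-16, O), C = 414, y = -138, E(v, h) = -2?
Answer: 237207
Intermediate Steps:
B(O) = -136 (B(O) = -138 - 1*(-2) = -138 + 2 = -136)
q(l, u) = u + 575*l
r(o) = -4 - 4*o (r(o) = (1 + o)*(-4) = -4 - 4*o)
(r(272) + B(453)) + q(C, 385) = ((-4 - 4*272) - 136) + (385 + 575*414) = ((-4 - 1088) - 136) + (385 + 238050) = (-1092 - 136) + 238435 = -1228 + 238435 = 237207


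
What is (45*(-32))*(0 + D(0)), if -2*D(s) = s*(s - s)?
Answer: 0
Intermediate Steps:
D(s) = 0 (D(s) = -s*(s - s)/2 = -s*0/2 = -½*0 = 0)
(45*(-32))*(0 + D(0)) = (45*(-32))*(0 + 0) = -1440*0 = 0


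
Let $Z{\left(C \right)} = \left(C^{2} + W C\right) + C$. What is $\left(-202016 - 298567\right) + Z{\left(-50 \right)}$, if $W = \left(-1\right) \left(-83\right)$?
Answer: $-502283$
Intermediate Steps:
$W = 83$
$Z{\left(C \right)} = C^{2} + 84 C$ ($Z{\left(C \right)} = \left(C^{2} + 83 C\right) + C = C^{2} + 84 C$)
$\left(-202016 - 298567\right) + Z{\left(-50 \right)} = \left(-202016 - 298567\right) - 50 \left(84 - 50\right) = -500583 - 1700 = -502283$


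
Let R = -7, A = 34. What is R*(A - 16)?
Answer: -126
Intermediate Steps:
R*(A - 16) = -7*(34 - 16) = -7*18 = -126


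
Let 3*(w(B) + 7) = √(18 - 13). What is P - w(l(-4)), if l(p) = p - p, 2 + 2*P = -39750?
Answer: -19869 - √5/3 ≈ -19870.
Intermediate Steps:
P = -19876 (P = -1 + (½)*(-39750) = -1 - 19875 = -19876)
l(p) = 0
w(B) = -7 + √5/3 (w(B) = -7 + √(18 - 13)/3 = -7 + √5/3)
P - w(l(-4)) = -19876 - (-7 + √5/3) = -19876 + (7 - √5/3) = -19869 - √5/3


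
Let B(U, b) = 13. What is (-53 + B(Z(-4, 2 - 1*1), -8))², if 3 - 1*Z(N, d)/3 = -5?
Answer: 1600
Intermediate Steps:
Z(N, d) = 24 (Z(N, d) = 9 - 3*(-5) = 9 + 15 = 24)
(-53 + B(Z(-4, 2 - 1*1), -8))² = (-53 + 13)² = (-40)² = 1600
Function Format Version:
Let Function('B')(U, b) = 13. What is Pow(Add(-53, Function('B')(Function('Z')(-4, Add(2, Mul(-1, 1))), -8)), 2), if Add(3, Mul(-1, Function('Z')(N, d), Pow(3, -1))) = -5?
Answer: 1600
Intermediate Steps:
Function('Z')(N, d) = 24 (Function('Z')(N, d) = Add(9, Mul(-3, -5)) = Add(9, 15) = 24)
Pow(Add(-53, Function('B')(Function('Z')(-4, Add(2, Mul(-1, 1))), -8)), 2) = Pow(Add(-53, 13), 2) = Pow(-40, 2) = 1600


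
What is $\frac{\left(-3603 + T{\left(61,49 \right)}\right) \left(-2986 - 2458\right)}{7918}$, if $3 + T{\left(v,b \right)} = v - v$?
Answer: $\frac{9815532}{3959} \approx 2479.3$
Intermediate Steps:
$T{\left(v,b \right)} = -3$ ($T{\left(v,b \right)} = -3 + \left(v - v\right) = -3 + 0 = -3$)
$\frac{\left(-3603 + T{\left(61,49 \right)}\right) \left(-2986 - 2458\right)}{7918} = \frac{\left(-3603 - 3\right) \left(-2986 - 2458\right)}{7918} = \left(-3606\right) \left(-5444\right) \frac{1}{7918} = 19631064 \cdot \frac{1}{7918} = \frac{9815532}{3959}$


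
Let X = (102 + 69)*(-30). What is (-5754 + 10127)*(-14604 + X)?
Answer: -86296782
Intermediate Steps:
X = -5130 (X = 171*(-30) = -5130)
(-5754 + 10127)*(-14604 + X) = (-5754 + 10127)*(-14604 - 5130) = 4373*(-19734) = -86296782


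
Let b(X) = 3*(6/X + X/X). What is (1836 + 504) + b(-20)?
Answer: 23421/10 ≈ 2342.1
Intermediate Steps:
b(X) = 3 + 18/X (b(X) = 3*(6/X + 1) = 3*(1 + 6/X) = 3 + 18/X)
(1836 + 504) + b(-20) = (1836 + 504) + (3 + 18/(-20)) = 2340 + (3 + 18*(-1/20)) = 2340 + (3 - 9/10) = 2340 + 21/10 = 23421/10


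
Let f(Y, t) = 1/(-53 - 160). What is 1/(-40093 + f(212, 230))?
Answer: -213/8539810 ≈ -2.4942e-5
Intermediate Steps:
f(Y, t) = -1/213 (f(Y, t) = 1/(-213) = -1/213)
1/(-40093 + f(212, 230)) = 1/(-40093 - 1/213) = 1/(-8539810/213) = -213/8539810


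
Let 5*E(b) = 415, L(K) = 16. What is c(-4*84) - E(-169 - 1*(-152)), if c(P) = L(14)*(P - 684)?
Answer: -16403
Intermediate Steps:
c(P) = -10944 + 16*P (c(P) = 16*(P - 684) = 16*(-684 + P) = -10944 + 16*P)
E(b) = 83 (E(b) = (1/5)*415 = 83)
c(-4*84) - E(-169 - 1*(-152)) = (-10944 + 16*(-4*84)) - 1*83 = (-10944 + 16*(-336)) - 83 = (-10944 - 5376) - 83 = -16320 - 83 = -16403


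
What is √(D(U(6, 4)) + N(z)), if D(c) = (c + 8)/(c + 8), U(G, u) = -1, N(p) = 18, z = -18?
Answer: √19 ≈ 4.3589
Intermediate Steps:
D(c) = 1 (D(c) = (8 + c)/(8 + c) = 1)
√(D(U(6, 4)) + N(z)) = √(1 + 18) = √19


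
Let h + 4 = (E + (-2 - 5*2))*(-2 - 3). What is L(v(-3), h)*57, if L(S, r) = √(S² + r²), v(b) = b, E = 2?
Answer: 285*√85 ≈ 2627.6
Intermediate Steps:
h = 46 (h = -4 + (2 + (-2 - 5*2))*(-2 - 3) = -4 + (2 + (-2 - 10))*(-5) = -4 + (2 - 12)*(-5) = -4 - 10*(-5) = -4 + 50 = 46)
L(v(-3), h)*57 = √((-3)² + 46²)*57 = √(9 + 2116)*57 = √2125*57 = (5*√85)*57 = 285*√85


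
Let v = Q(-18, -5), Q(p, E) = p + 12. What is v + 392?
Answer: 386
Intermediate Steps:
Q(p, E) = 12 + p
v = -6 (v = 12 - 18 = -6)
v + 392 = -6 + 392 = 386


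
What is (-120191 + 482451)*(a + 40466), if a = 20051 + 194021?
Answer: 92208935880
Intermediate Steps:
a = 214072
(-120191 + 482451)*(a + 40466) = (-120191 + 482451)*(214072 + 40466) = 362260*254538 = 92208935880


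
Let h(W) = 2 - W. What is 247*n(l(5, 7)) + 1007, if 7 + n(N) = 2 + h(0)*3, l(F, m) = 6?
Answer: 1254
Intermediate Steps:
n(N) = 1 (n(N) = -7 + (2 + (2 - 1*0)*3) = -7 + (2 + (2 + 0)*3) = -7 + (2 + 2*3) = -7 + (2 + 6) = -7 + 8 = 1)
247*n(l(5, 7)) + 1007 = 247*1 + 1007 = 247 + 1007 = 1254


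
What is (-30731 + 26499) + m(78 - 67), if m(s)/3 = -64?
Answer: -4424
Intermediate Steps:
m(s) = -192 (m(s) = 3*(-64) = -192)
(-30731 + 26499) + m(78 - 67) = (-30731 + 26499) - 192 = -4232 - 192 = -4424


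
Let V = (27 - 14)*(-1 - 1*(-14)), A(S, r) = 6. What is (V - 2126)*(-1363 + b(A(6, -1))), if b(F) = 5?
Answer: 2657606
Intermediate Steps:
V = 169 (V = 13*(-1 + 14) = 13*13 = 169)
(V - 2126)*(-1363 + b(A(6, -1))) = (169 - 2126)*(-1363 + 5) = -1957*(-1358) = 2657606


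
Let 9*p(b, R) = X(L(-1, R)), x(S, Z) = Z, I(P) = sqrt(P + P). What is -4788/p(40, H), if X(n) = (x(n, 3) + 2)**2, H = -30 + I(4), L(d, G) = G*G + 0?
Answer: -43092/25 ≈ -1723.7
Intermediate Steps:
I(P) = sqrt(2)*sqrt(P) (I(P) = sqrt(2*P) = sqrt(2)*sqrt(P))
L(d, G) = G**2 (L(d, G) = G**2 + 0 = G**2)
H = -30 + 2*sqrt(2) (H = -30 + sqrt(2)*sqrt(4) = -30 + sqrt(2)*2 = -30 + 2*sqrt(2) ≈ -27.172)
X(n) = 25 (X(n) = (3 + 2)**2 = 5**2 = 25)
p(b, R) = 25/9 (p(b, R) = (1/9)*25 = 25/9)
-4788/p(40, H) = -4788/25/9 = -4788*9/25 = -43092/25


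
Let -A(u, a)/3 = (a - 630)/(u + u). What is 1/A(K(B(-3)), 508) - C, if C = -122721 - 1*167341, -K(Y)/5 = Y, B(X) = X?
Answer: 17693787/61 ≈ 2.9006e+5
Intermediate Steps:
K(Y) = -5*Y
A(u, a) = -3*(-630 + a)/(2*u) (A(u, a) = -3*(a - 630)/(u + u) = -3*(-630 + a)/(2*u))
C = -290062 (C = -122721 - 167341 = -290062)
1/A(K(B(-3)), 508) - C = 1/(3*(630 - 1*508)/(2*((-5*(-3))))) - 1*(-290062) = 1/((3/2)*(630 - 508)/15) + 290062 = 1/((3/2)*(1/15)*122) + 290062 = 1/(61/5) + 290062 = 5/61 + 290062 = 17693787/61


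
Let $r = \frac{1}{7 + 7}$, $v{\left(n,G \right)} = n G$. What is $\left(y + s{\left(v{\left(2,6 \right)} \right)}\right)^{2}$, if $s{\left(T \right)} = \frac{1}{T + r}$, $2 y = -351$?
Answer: $\frac{3515422681}{114244} \approx 30771.0$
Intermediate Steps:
$y = - \frac{351}{2}$ ($y = \frac{1}{2} \left(-351\right) = - \frac{351}{2} \approx -175.5$)
$v{\left(n,G \right)} = G n$
$r = \frac{1}{14} \approx 0.071429$
$s{\left(T \right)} = \frac{1}{\frac{1}{14} + T}$ ($s{\left(T \right)} = \frac{1}{T + \frac{1}{14}} = \frac{1}{\frac{1}{14} + T}$)
$\left(y + s{\left(v{\left(2,6 \right)} \right)}\right)^{2} = \left(- \frac{351}{2} + \frac{14}{1 + 14 \cdot 6 \cdot 2}\right)^{2} = \left(- \frac{351}{2} + \frac{14}{1 + 14 \cdot 12}\right)^{2} = \left(- \frac{351}{2} + \frac{14}{1 + 168}\right)^{2} = \left(- \frac{351}{2} + \frac{14}{169}\right)^{2} = \left(- \frac{59291}{338}\right)^{2} = \frac{3515422681}{114244}$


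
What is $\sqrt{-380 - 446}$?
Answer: $i \sqrt{826} \approx 28.74 i$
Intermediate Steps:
$\sqrt{-380 - 446} = \sqrt{-826} = i \sqrt{826}$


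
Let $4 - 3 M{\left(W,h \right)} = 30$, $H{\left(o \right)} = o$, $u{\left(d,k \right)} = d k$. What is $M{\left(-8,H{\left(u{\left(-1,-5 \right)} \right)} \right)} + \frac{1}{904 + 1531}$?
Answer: $- \frac{63307}{7305} \approx -8.6663$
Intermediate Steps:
$M{\left(W,h \right)} = - \frac{26}{3}$ ($M{\left(W,h \right)} = \frac{4}{3} - 10 = - \frac{26}{3}$)
$M{\left(-8,H{\left(u{\left(-1,-5 \right)} \right)} \right)} + \frac{1}{904 + 1531} = - \frac{26}{3} + \frac{1}{904 + 1531} = - \frac{26}{3} + \frac{1}{2435} = - \frac{63307}{7305}$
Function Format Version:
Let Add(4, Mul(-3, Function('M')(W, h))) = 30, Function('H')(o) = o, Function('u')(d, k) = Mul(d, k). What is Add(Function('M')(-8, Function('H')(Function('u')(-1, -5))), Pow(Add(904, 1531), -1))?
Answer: Rational(-63307, 7305) ≈ -8.6663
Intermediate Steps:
Function('M')(W, h) = Rational(-26, 3) (Function('M')(W, h) = Add(Rational(4, 3), Mul(Rational(-1, 3), 30)) = Add(Rational(4, 3), -10) = Rational(-26, 3))
Add(Function('M')(-8, Function('H')(Function('u')(-1, -5))), Pow(Add(904, 1531), -1)) = Add(Rational(-26, 3), Pow(Add(904, 1531), -1)) = Add(Rational(-26, 3), Pow(2435, -1)) = Add(Rational(-26, 3), Rational(1, 2435)) = Rational(-63307, 7305)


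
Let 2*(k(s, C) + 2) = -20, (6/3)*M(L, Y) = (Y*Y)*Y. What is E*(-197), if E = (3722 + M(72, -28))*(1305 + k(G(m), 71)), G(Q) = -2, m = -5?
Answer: 1847746134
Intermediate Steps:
M(L, Y) = Y³/2 (M(L, Y) = ((Y*Y)*Y)/2 = (Y²*Y)/2 = Y³/2)
k(s, C) = -12 (k(s, C) = -2 + (½)*(-20) = -2 - 10 = -12)
E = -9379422 (E = (3722 + (½)*(-28)³)*(1305 - 12) = (3722 + (½)*(-21952))*1293 = (3722 - 10976)*1293 = -7254*1293 = -9379422)
E*(-197) = -9379422*(-197) = 1847746134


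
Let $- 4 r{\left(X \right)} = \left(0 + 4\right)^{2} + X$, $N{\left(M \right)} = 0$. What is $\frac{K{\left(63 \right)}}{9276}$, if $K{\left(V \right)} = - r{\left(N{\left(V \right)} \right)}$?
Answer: $\frac{1}{2319} \approx 0.00043122$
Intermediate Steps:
$r{\left(X \right)} = -4 - \frac{X}{4}$ ($r{\left(X \right)} = - \frac{\left(0 + 4\right)^{2} + X}{4} = - \frac{4^{2} + X}{4} = - \frac{16 + X}{4} = -4 - \frac{X}{4}$)
$K{\left(V \right)} = 4$ ($K{\left(V \right)} = - (-4 - 0) = - (-4 + 0) = \left(-1\right) \left(-4\right) = 4$)
$\frac{K{\left(63 \right)}}{9276} = \frac{4}{9276} = 4 \cdot \frac{1}{9276} = \frac{1}{2319}$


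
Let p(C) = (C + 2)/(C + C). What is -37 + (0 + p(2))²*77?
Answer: 40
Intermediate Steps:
p(C) = (2 + C)/(2*C) (p(C) = (2 + C)/((2*C)) = (2 + C)*(1/(2*C)) = (2 + C)/(2*C))
-37 + (0 + p(2))²*77 = -37 + (0 + (½)*(2 + 2)/2)²*77 = -37 + (0 + (½)*(½)*4)²*77 = -37 + (0 + 1)²*77 = -37 + 1²*77 = -37 + 1*77 = -37 + 77 = 40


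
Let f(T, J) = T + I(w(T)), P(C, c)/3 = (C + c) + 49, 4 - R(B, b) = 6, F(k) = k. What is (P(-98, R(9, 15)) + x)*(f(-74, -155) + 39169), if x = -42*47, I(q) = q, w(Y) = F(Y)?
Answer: -82997667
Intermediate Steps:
w(Y) = Y
R(B, b) = -2 (R(B, b) = 4 - 1*6 = 4 - 6 = -2)
P(C, c) = 147 + 3*C + 3*c (P(C, c) = 3*((C + c) + 49) = 3*(49 + C + c) = 147 + 3*C + 3*c)
f(T, J) = 2*T (f(T, J) = T + T = 2*T)
x = -1974
(P(-98, R(9, 15)) + x)*(f(-74, -155) + 39169) = ((147 + 3*(-98) + 3*(-2)) - 1974)*(2*(-74) + 39169) = ((147 - 294 - 6) - 1974)*(-148 + 39169) = (-153 - 1974)*39021 = -2127*39021 = -82997667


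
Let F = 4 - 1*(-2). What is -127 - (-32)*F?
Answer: 65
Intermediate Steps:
F = 6 (F = 4 + 2 = 6)
-127 - (-32)*F = -127 - (-32)*6 = -127 - 1*(-192) = -127 + 192 = 65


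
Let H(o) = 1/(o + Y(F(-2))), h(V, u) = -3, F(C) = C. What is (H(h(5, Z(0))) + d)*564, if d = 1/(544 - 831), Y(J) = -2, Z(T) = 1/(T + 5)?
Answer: -164688/1435 ≈ -114.77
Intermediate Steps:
Z(T) = 1/(5 + T)
H(o) = 1/(-2 + o) (H(o) = 1/(o - 2) = 1/(-2 + o))
d = -1/287 (d = 1/(-287) = -1/287 ≈ -0.0034843)
(H(h(5, Z(0))) + d)*564 = (1/(-2 - 3) - 1/287)*564 = (1/(-5) - 1/287)*564 = (-1/5 - 1/287)*564 = -292/1435*564 = -164688/1435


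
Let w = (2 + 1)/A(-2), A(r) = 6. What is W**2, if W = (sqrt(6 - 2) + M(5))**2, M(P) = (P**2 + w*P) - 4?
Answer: 6765201/16 ≈ 4.2283e+5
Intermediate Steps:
w = 1/2 (w = (2 + 1)/6 = 3*(1/6) = 1/2 ≈ 0.50000)
M(P) = -4 + P**2 + P/2 (M(P) = (P**2 + P/2) - 4 = -4 + P**2 + P/2)
W = 2601/4 (W = (sqrt(6 - 2) + (-4 + 5**2 + (1/2)*5))**2 = (sqrt(4) + (-4 + 25 + 5/2))**2 = (2 + 47/2)**2 = (51/2)**2 = 2601/4 ≈ 650.25)
W**2 = (2601/4)**2 = 6765201/16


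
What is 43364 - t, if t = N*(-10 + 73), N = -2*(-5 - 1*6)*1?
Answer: 41978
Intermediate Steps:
N = 22 (N = -2*(-5 - 6)*1 = -2*(-11)*1 = 22*1 = 22)
t = 1386 (t = 22*(-10 + 73) = 22*63 = 1386)
43364 - t = 43364 - 1*1386 = 43364 - 1386 = 41978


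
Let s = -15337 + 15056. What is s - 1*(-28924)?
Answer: 28643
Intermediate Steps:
s = -281
s - 1*(-28924) = -281 - 1*(-28924) = -281 + 28924 = 28643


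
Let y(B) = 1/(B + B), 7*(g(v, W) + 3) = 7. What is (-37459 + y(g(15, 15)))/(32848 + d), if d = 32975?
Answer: -149837/263292 ≈ -0.56909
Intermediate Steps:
g(v, W) = -2 (g(v, W) = -3 + (⅐)*7 = -3 + 1 = -2)
y(B) = 1/(2*B)
(-37459 + y(g(15, 15)))/(32848 + d) = (-37459 + (½)/(-2))/(32848 + 32975) = (-37459 + (½)*(-½))/65823 = (-37459 - ¼)*(1/65823) = -149837/4*1/65823 = -149837/263292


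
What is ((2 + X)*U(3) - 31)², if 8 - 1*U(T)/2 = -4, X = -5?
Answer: 10609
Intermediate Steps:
U(T) = 24 (U(T) = 16 - 2*(-4) = 16 + 8 = 24)
((2 + X)*U(3) - 31)² = ((2 - 5)*24 - 31)² = (-3*24 - 31)² = (-72 - 31)² = (-103)² = 10609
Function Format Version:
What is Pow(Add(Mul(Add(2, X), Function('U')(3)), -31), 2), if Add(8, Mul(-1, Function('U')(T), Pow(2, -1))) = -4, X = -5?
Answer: 10609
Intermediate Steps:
Function('U')(T) = 24 (Function('U')(T) = Add(16, Mul(-2, -4)) = Add(16, 8) = 24)
Pow(Add(Mul(Add(2, X), Function('U')(3)), -31), 2) = Pow(Add(Mul(Add(2, -5), 24), -31), 2) = Pow(Add(Mul(-3, 24), -31), 2) = Pow(Add(-72, -31), 2) = Pow(-103, 2) = 10609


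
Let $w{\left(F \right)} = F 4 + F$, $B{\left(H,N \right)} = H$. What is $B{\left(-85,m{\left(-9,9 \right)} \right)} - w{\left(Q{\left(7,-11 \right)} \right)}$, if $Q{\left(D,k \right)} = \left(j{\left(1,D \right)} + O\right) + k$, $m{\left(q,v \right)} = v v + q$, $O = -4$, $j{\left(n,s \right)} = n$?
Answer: $-15$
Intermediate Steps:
$m{\left(q,v \right)} = q + v^{2}$ ($m{\left(q,v \right)} = v^{2} + q = q + v^{2}$)
$Q{\left(D,k \right)} = -3 + k$ ($Q{\left(D,k \right)} = \left(1 - 4\right) + k = -3 + k$)
$w{\left(F \right)} = 5 F$ ($w{\left(F \right)} = 4 F + F = 5 F$)
$B{\left(-85,m{\left(-9,9 \right)} \right)} - w{\left(Q{\left(7,-11 \right)} \right)} = -85 - 5 \left(-3 - 11\right) = -85 - 5 \left(-14\right) = -85 - -70 = -85 + 70 = -15$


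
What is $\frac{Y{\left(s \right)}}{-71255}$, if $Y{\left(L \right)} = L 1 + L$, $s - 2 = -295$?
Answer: $\frac{586}{71255} \approx 0.008224$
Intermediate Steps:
$s = -293$ ($s = 2 - 295 = -293$)
$Y{\left(L \right)} = 2 L$ ($Y{\left(L \right)} = L + L = 2 L$)
$\frac{Y{\left(s \right)}}{-71255} = \frac{2 \left(-293\right)}{-71255} = \left(-586\right) \left(- \frac{1}{71255}\right) = \frac{586}{71255}$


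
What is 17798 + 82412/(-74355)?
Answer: 1323287878/74355 ≈ 17797.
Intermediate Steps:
17798 + 82412/(-74355) = 17798 + 82412*(-1/74355) = 17798 - 82412/74355 = 1323287878/74355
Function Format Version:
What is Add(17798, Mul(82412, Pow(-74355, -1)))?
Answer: Rational(1323287878, 74355) ≈ 17797.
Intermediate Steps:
Add(17798, Mul(82412, Pow(-74355, -1))) = Add(17798, Mul(82412, Rational(-1, 74355))) = Add(17798, Rational(-82412, 74355)) = Rational(1323287878, 74355)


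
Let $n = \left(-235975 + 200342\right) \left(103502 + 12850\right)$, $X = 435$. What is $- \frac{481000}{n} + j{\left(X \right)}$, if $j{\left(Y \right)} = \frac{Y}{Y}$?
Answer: $\frac{39869729}{39865104} \approx 1.0001$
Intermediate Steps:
$j{\left(Y \right)} = 1$
$n = -4145970816$ ($n = \left(-35633\right) 116352 = -4145970816$)
$- \frac{481000}{n} + j{\left(X \right)} = - \frac{481000}{-4145970816} + 1 = \left(-481000\right) \left(- \frac{1}{4145970816}\right) + 1 = \frac{4625}{39865104} + 1 = \frac{39869729}{39865104}$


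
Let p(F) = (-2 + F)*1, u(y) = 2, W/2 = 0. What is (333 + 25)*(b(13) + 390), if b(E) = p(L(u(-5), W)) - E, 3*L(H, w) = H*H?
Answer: 404182/3 ≈ 1.3473e+5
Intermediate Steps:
W = 0 (W = 2*0 = 0)
L(H, w) = H**2/3 (L(H, w) = (H*H)/3 = H**2/3)
p(F) = -2 + F
b(E) = -2/3 - E (b(E) = (-2 + (1/3)*2**2) - E = (-2 + (1/3)*4) - E = (-2 + 4/3) - E = -2/3 - E)
(333 + 25)*(b(13) + 390) = (333 + 25)*((-2/3 - 1*13) + 390) = 358*((-2/3 - 13) + 390) = 358*(-41/3 + 390) = 358*(1129/3) = 404182/3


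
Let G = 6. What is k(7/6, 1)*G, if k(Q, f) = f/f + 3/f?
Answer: 24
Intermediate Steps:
k(Q, f) = 1 + 3/f
k(7/6, 1)*G = ((3 + 1)/1)*6 = (1*4)*6 = 4*6 = 24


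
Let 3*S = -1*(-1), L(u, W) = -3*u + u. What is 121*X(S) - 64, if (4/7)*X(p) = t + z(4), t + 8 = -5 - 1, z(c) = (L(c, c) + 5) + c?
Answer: -11267/4 ≈ -2816.8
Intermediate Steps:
L(u, W) = -2*u
S = 1/3 (S = (-1*(-1))/3 = (1/3)*1 = 1/3 ≈ 0.33333)
z(c) = 5 - c (z(c) = (-2*c + 5) + c = (5 - 2*c) + c = 5 - c)
t = -14 (t = -8 + (-5 - 1) = -8 - 6 = -14)
X(p) = -91/4 (X(p) = 7*(-14 + (5 - 1*4))/4 = 7*(-14 + (5 - 4))/4 = 7*(-14 + 1)/4 = (7/4)*(-13) = -91/4)
121*X(S) - 64 = 121*(-91/4) - 64 = -11011/4 - 64 = -11267/4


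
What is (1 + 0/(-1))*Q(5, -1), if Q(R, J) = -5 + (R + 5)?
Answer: 5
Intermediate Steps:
Q(R, J) = R (Q(R, J) = -5 + (5 + R) = R)
(1 + 0/(-1))*Q(5, -1) = (1 + 0/(-1))*5 = (1 + 0*(-1))*5 = (1 + 0)*5 = 1*5 = 5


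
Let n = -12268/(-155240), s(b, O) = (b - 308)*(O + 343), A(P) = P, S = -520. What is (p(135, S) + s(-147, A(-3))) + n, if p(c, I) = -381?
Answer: -6018690543/38810 ≈ -1.5508e+5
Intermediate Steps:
s(b, O) = (-308 + b)*(343 + O)
n = 3067/38810 (n = -12268*(-1/155240) = 3067/38810 ≈ 0.079026)
(p(135, S) + s(-147, A(-3))) + n = (-381 + (-105644 - 308*(-3) + 343*(-147) - 3*(-147))) + 3067/38810 = (-381 + (-105644 + 924 - 50421 + 441)) + 3067/38810 = (-381 - 154700) + 3067/38810 = -155081 + 3067/38810 = -6018690543/38810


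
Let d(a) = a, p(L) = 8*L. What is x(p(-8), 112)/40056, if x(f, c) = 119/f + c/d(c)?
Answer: -55/2563584 ≈ -2.1454e-5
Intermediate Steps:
x(f, c) = 1 + 119/f (x(f, c) = 119/f + c/c = 119/f + 1 = 1 + 119/f)
x(p(-8), 112)/40056 = ((119 + 8*(-8))/((8*(-8))))/40056 = ((119 - 64)/(-64))*(1/40056) = -1/64*55*(1/40056) = -55/64*1/40056 = -55/2563584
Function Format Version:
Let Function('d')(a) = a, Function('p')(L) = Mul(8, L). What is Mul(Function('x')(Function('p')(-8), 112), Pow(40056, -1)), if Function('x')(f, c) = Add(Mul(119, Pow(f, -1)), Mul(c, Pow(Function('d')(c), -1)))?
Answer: Rational(-55, 2563584) ≈ -2.1454e-5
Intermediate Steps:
Function('x')(f, c) = Add(1, Mul(119, Pow(f, -1))) (Function('x')(f, c) = Add(Mul(119, Pow(f, -1)), Mul(c, Pow(c, -1))) = Add(Mul(119, Pow(f, -1)), 1) = Add(1, Mul(119, Pow(f, -1))))
Mul(Function('x')(Function('p')(-8), 112), Pow(40056, -1)) = Mul(Mul(Pow(Mul(8, -8), -1), Add(119, Mul(8, -8))), Pow(40056, -1)) = Mul(Mul(Pow(-64, -1), Add(119, -64)), Rational(1, 40056)) = Mul(Mul(Rational(-1, 64), 55), Rational(1, 40056)) = Mul(Rational(-55, 64), Rational(1, 40056)) = Rational(-55, 2563584)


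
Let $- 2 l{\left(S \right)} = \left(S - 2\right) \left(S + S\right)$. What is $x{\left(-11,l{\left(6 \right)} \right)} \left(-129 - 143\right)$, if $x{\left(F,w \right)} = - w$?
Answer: $-6528$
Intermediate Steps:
$l{\left(S \right)} = - S \left(-2 + S\right)$ ($l{\left(S \right)} = - \frac{\left(S - 2\right) \left(S + S\right)}{2} = - \frac{\left(-2 + S\right) 2 S}{2} = - \frac{2 S \left(-2 + S\right)}{2} = - S \left(-2 + S\right)$)
$x{\left(-11,l{\left(6 \right)} \right)} \left(-129 - 143\right) = - 6 \left(2 - 6\right) \left(-129 - 143\right) = - 6 \left(2 - 6\right) \left(-272\right) = - 6 \left(-4\right) \left(-272\right) = \left(-1\right) \left(-24\right) \left(-272\right) = 24 \left(-272\right) = -6528$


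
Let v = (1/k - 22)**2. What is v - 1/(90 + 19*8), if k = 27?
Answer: 85098329/176418 ≈ 482.37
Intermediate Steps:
v = 351649/729 (v = (1/27 - 22)**2 = (-593/27)**2 = 351649/729 ≈ 482.37)
v - 1/(90 + 19*8) = 351649/729 - 1/(90 + 19*8) = 351649/729 - 1/(90 + 152) = 351649/729 - 1/242 = 85098329/176418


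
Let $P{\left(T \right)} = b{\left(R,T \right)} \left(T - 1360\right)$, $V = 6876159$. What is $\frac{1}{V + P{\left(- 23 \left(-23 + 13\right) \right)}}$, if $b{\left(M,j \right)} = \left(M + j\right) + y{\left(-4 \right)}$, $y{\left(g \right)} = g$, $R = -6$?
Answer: $\frac{1}{6627559} \approx 1.5089 \cdot 10^{-7}$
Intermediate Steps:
$b{\left(M,j \right)} = -4 + M + j$ ($b{\left(M,j \right)} = \left(M + j\right) - 4 = -4 + M + j$)
$P{\left(T \right)} = \left(-1360 + T\right) \left(-10 + T\right)$ ($P{\left(T \right)} = \left(-4 - 6 + T\right) \left(T - 1360\right) = \left(-10 + T\right) \left(-1360 + T\right) = \left(-1360 + T\right) \left(-10 + T\right)$)
$\frac{1}{V + P{\left(- 23 \left(-23 + 13\right) \right)}} = \frac{1}{6876159 + \left(-1360 - 23 \left(-23 + 13\right)\right) \left(-10 - 23 \left(-23 + 13\right)\right)} = \frac{1}{6876159 + \left(-1360 - -230\right) \left(-10 - -230\right)} = \frac{1}{6876159 + \left(-1360 + 230\right) \left(-10 + 230\right)} = \frac{1}{6876159 - 248600} = \frac{1}{6627559}$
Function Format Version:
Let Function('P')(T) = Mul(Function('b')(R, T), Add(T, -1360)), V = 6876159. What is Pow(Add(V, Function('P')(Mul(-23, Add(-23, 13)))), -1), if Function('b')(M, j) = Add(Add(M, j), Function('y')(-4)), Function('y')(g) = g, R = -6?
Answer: Rational(1, 6627559) ≈ 1.5089e-7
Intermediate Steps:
Function('b')(M, j) = Add(-4, M, j) (Function('b')(M, j) = Add(Add(M, j), -4) = Add(-4, M, j))
Function('P')(T) = Mul(Add(-1360, T), Add(-10, T)) (Function('P')(T) = Mul(Add(-4, -6, T), Add(T, -1360)) = Mul(Add(-10, T), Add(-1360, T)) = Mul(Add(-1360, T), Add(-10, T)))
Pow(Add(V, Function('P')(Mul(-23, Add(-23, 13)))), -1) = Pow(Add(6876159, Mul(Add(-1360, Mul(-23, Add(-23, 13))), Add(-10, Mul(-23, Add(-23, 13))))), -1) = Pow(Add(6876159, Mul(Add(-1360, Mul(-23, -10)), Add(-10, Mul(-23, -10)))), -1) = Pow(Add(6876159, Mul(Add(-1360, 230), Add(-10, 230))), -1) = Pow(Add(6876159, Mul(-1130, 220)), -1) = Pow(Add(6876159, -248600), -1) = Pow(6627559, -1) = Rational(1, 6627559)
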